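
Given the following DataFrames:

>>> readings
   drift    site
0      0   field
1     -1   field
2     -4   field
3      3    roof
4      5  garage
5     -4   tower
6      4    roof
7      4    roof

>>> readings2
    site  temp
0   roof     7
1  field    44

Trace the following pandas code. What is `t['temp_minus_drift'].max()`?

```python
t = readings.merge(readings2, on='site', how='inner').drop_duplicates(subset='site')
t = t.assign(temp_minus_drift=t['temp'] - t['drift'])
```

44

merge on 'site' (how='inner') → 6 rows:
   drift   site  temp
0      0  field    44
1     -1  field    44
2     -4  field    44
3      3   roof     7
4      4   roof     7
5      4   roof     7
drop duplicate site (keep=first):
   drift   site  temp
0      0  field    44
3      3   roof     7
add column temp_minus_drift = t['temp'] - t['drift']:
   drift   site  temp  temp_minus_drift
0      0  field    44                44
3      3   roof     7                 4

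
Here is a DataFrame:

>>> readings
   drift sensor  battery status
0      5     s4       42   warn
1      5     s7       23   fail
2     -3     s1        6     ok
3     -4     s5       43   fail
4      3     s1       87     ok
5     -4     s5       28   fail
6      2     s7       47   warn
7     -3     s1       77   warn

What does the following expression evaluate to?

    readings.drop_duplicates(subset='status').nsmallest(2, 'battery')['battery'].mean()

drop duplicate status (keep=first):
   drift sensor  battery status
0      5     s4       42   warn
1      5     s7       23   fail
2     -3     s1        6     ok
take 2 rows with smallest battery:
   drift sensor  battery status
2     -3     s1        6     ok
1      5     s7       23   fail
Finally, mean of column 'battery' = 14.5.

14.5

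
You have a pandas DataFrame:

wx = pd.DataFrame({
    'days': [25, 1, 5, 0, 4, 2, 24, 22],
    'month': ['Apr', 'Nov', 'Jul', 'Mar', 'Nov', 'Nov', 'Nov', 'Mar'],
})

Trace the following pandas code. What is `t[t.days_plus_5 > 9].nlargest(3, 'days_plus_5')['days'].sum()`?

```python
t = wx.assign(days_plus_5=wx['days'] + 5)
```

add column days_plus_5 = wx['days'] + 5:
   days month  days_plus_5
0    25   Apr           30
1     1   Nov            6
2     5   Jul           10
3     0   Mar            5
4     4   Nov            9
5     2   Nov            7
6    24   Nov           29
7    22   Mar           27
filter rows where days_plus_5 > 9:
   days month  days_plus_5
0    25   Apr           30
2     5   Jul           10
6    24   Nov           29
7    22   Mar           27
take 3 rows with largest days_plus_5:
   days month  days_plus_5
0    25   Apr           30
6    24   Nov           29
7    22   Mar           27
Hence 71.

71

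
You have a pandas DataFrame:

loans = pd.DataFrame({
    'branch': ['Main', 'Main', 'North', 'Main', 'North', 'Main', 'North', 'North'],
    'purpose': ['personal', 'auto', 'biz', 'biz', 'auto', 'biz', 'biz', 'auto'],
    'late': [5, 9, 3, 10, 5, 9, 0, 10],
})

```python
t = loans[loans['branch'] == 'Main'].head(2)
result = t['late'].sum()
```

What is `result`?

14

filter rows where branch == 'Main':
  branch   purpose  late
0   Main  personal     5
1   Main      auto     9
3   Main       biz    10
5   Main       biz     9
take first 2 rows:
  branch   purpose  late
0   Main  personal     5
1   Main      auto     9
Taking the sum of column 'late' gives 14.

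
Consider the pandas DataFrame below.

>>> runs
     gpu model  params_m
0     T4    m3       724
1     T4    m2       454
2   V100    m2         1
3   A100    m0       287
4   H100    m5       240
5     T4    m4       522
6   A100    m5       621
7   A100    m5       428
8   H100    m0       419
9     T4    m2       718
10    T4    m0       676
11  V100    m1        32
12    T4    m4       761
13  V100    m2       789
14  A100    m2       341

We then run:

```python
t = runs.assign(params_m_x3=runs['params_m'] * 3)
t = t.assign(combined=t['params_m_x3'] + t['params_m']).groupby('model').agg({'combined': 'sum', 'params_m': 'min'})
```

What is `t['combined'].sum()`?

28052

add column params_m_x3 = runs['params_m'] * 3:
     gpu model  params_m  params_m_x3
0     T4    m3       724         2172
1     T4    m2       454         1362
2   V100    m2         1            3
3   A100    m0       287          861
4   H100    m5       240          720
5     T4    m4       522         1566
6   A100    m5       621         1863
7   A100    m5       428         1284
8   H100    m0       419         1257
9     T4    m2       718         2154
10    T4    m0       676         2028
11  V100    m1        32           96
12    T4    m4       761         2283
13  V100    m2       789         2367
14  A100    m2       341         1023
add column combined = t['params_m_x3'] + t['params_m']:
     gpu model  params_m  params_m_x3  combined
0     T4    m3       724         2172      2896
1     T4    m2       454         1362      1816
2   V100    m2         1            3         4
3   A100    m0       287          861      1148
4   H100    m5       240          720       960
5     T4    m4       522         1566      2088
6   A100    m5       621         1863      2484
7   A100    m5       428         1284      1712
8   H100    m0       419         1257      1676
9     T4    m2       718         2154      2872
10    T4    m0       676         2028      2704
11  V100    m1        32           96       128
12    T4    m4       761         2283      3044
13  V100    m2       789         2367      3156
14  A100    m2       341         1023      1364
group by model: sum(combined), min(params_m):
       combined  params_m
model                    
m0         5528       287
m1          128        32
m2         9212         1
m3         2896       724
m4         5132       522
m5         5156       240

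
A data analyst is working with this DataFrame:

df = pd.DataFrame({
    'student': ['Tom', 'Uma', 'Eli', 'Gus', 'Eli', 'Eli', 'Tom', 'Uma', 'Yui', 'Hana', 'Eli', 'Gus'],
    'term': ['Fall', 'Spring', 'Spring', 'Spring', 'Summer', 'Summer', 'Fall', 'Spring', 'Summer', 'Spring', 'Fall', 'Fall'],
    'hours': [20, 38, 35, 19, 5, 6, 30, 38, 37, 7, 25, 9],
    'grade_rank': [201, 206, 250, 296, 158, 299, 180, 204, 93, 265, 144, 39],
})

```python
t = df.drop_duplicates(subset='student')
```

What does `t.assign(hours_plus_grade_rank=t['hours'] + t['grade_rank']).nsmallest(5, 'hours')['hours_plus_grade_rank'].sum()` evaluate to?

drop duplicate student (keep=first):
  student    term  hours  grade_rank
0     Tom    Fall     20         201
1     Uma  Spring     38         206
2     Eli  Spring     35         250
3     Gus  Spring     19         296
8     Yui  Summer     37          93
9    Hana  Spring      7         265
add column hours_plus_grade_rank = t['hours'] + t['grade_rank']:
  student    term  hours  grade_rank  hours_plus_grade_rank
0     Tom    Fall     20         201                    221
1     Uma  Spring     38         206                    244
2     Eli  Spring     35         250                    285
3     Gus  Spring     19         296                    315
8     Yui  Summer     37          93                    130
9    Hana  Spring      7         265                    272
take 5 rows with smallest hours:
  student    term  hours  grade_rank  hours_plus_grade_rank
9    Hana  Spring      7         265                    272
3     Gus  Spring     19         296                    315
0     Tom    Fall     20         201                    221
2     Eli  Spring     35         250                    285
8     Yui  Summer     37          93                    130

1223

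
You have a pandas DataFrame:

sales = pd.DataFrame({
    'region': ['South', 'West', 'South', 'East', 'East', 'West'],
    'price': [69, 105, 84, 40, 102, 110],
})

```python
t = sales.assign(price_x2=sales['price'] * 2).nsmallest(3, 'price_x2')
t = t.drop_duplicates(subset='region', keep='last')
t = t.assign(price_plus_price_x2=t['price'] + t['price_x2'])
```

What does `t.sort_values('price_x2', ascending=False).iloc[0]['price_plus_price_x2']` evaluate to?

252

add column price_x2 = sales['price'] * 2:
  region  price  price_x2
0  South     69       138
1   West    105       210
2  South     84       168
3   East     40        80
4   East    102       204
5   West    110       220
take 3 rows with smallest price_x2:
  region  price  price_x2
3   East     40        80
0  South     69       138
2  South     84       168
drop duplicate region (keep=last):
  region  price  price_x2
3   East     40        80
2  South     84       168
add column price_plus_price_x2 = t['price'] + t['price_x2']:
  region  price  price_x2  price_plus_price_x2
3   East     40        80                  120
2  South     84       168                  252
sort by price_x2 descending:
  region  price  price_x2  price_plus_price_x2
2  South     84       168                  252
3   East     40        80                  120
Finally, value at position 0, column 'price_plus_price_x2' = 252.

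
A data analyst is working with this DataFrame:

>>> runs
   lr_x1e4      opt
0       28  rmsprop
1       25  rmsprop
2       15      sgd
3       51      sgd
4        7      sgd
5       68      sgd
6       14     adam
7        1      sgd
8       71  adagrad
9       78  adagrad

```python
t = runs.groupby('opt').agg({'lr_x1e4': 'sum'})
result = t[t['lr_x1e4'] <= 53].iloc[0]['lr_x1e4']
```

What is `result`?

14

group by opt, sum of lr_x1e4:
         lr_x1e4
opt             
adagrad      149
adam          14
rmsprop       53
sgd          142
filter rows where lr_x1e4 <= 53:
         lr_x1e4
opt             
adam          14
rmsprop       53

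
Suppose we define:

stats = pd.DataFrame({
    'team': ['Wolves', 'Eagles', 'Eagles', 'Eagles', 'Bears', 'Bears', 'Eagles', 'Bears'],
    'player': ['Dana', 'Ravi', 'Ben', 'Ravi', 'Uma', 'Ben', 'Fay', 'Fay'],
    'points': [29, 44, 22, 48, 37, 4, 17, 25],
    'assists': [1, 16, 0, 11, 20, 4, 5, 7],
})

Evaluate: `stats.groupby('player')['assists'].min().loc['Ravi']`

group by player, min of assists:
player
Ben      0
Dana     1
Fay      5
Ravi    11
Uma     20
Name: assists, dtype: int64
Hence 11.

11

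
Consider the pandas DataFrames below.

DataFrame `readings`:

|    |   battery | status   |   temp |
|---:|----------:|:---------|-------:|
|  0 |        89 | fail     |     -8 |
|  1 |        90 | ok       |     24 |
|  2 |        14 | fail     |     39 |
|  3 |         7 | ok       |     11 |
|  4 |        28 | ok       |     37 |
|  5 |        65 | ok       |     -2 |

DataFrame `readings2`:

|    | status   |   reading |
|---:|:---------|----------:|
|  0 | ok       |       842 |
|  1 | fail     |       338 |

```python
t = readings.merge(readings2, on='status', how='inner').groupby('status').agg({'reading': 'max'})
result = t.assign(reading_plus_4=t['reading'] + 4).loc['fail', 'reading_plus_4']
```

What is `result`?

342

merge on 'status' (how='inner') → 6 rows:
   battery status  temp  reading
0       89   fail    -8      338
1       90     ok    24      842
2       14   fail    39      338
3        7     ok    11      842
4       28     ok    37      842
5       65     ok    -2      842
group by status, max of reading:
        reading
status         
fail        338
ok          842
add column reading_plus_4 = t['reading'] + 4:
        reading  reading_plus_4
status                         
fail        338             342
ok          842             846
The value at row 'fail', column 'reading_plus_4' is 342.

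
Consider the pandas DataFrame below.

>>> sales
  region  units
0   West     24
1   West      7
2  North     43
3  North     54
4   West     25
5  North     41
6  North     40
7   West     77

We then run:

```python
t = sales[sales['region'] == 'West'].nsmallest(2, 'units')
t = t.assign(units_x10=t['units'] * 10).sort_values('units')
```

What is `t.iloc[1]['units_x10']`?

240

filter rows where region == 'West':
  region  units
0   West     24
1   West      7
4   West     25
7   West     77
take 2 rows with smallest units:
  region  units
1   West      7
0   West     24
add column units_x10 = t['units'] * 10:
  region  units  units_x10
1   West      7         70
0   West     24        240
sort by units:
  region  units  units_x10
1   West      7         70
0   West     24        240
Finally, value at position 1, column 'units_x10' = 240.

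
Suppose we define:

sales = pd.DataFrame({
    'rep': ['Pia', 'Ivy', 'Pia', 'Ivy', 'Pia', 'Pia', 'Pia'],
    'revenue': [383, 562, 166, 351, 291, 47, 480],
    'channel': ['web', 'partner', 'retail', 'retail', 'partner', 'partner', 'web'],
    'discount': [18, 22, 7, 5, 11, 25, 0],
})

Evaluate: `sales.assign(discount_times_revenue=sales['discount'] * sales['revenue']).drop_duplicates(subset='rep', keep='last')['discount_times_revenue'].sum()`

add column discount_times_revenue = sales['discount'] * sales['revenue']:
   rep  revenue  channel  discount  discount_times_revenue
0  Pia      383      web        18                    6894
1  Ivy      562  partner        22                   12364
2  Pia      166   retail         7                    1162
3  Ivy      351   retail         5                    1755
4  Pia      291  partner        11                    3201
5  Pia       47  partner        25                    1175
6  Pia      480      web         0                       0
drop duplicate rep (keep=last):
   rep  revenue channel  discount  discount_times_revenue
3  Ivy      351  retail         5                    1755
6  Pia      480     web         0                       0

1755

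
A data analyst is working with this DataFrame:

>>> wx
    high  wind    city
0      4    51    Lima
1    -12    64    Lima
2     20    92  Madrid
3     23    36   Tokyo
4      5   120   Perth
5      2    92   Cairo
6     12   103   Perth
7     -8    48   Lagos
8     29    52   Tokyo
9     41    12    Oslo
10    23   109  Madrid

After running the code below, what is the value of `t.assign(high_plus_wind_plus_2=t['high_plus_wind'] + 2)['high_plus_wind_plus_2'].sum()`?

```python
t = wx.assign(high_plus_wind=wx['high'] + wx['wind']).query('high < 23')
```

607

add column high_plus_wind = wx['high'] + wx['wind']:
    high  wind    city  high_plus_wind
0      4    51    Lima              55
1    -12    64    Lima              52
2     20    92  Madrid             112
3     23    36   Tokyo              59
4      5   120   Perth             125
5      2    92   Cairo              94
6     12   103   Perth             115
7     -8    48   Lagos              40
8     29    52   Tokyo              81
9     41    12    Oslo              53
10    23   109  Madrid             132
filter rows where high < 23:
   high  wind    city  high_plus_wind
0     4    51    Lima              55
1   -12    64    Lima              52
2    20    92  Madrid             112
4     5   120   Perth             125
5     2    92   Cairo              94
6    12   103   Perth             115
7    -8    48   Lagos              40
add column high_plus_wind_plus_2 = t['high_plus_wind'] + 2:
   high  wind    city  high_plus_wind  high_plus_wind_plus_2
0     4    51    Lima              55                     57
1   -12    64    Lima              52                     54
2    20    92  Madrid             112                    114
4     5   120   Perth             125                    127
5     2    92   Cairo              94                     96
6    12   103   Perth             115                    117
7    -8    48   Lagos              40                     42
The sum of column 'high_plus_wind_plus_2' is 607.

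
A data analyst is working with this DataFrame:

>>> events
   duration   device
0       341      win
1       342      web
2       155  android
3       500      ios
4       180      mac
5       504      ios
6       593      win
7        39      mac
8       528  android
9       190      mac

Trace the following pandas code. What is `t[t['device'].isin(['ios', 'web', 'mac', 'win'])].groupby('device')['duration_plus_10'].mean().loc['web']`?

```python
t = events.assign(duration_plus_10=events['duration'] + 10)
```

add column duration_plus_10 = events['duration'] + 10:
   duration   device  duration_plus_10
0       341      win               351
1       342      web               352
2       155  android               165
3       500      ios               510
4       180      mac               190
5       504      ios               514
6       593      win               603
7        39      mac                49
8       528  android               538
9       190      mac               200
filter rows where device in ['ios', 'web', 'mac', 'win']:
   duration device  duration_plus_10
0       341    win               351
1       342    web               352
3       500    ios               510
4       180    mac               190
5       504    ios               514
6       593    win               603
7        39    mac                49
9       190    mac               200
group by device, mean of duration_plus_10:
device
ios    512.000000
mac    146.333333
web    352.000000
win    477.000000
Name: duration_plus_10, dtype: float64
value at index 'web' → 352.0

352.0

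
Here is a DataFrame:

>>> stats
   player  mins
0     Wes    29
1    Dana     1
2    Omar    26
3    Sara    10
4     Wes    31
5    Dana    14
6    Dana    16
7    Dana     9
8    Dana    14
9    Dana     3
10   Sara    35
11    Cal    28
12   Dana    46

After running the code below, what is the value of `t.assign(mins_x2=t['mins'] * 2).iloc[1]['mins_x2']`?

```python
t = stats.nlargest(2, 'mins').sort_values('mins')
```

92

take 2 rows with largest mins:
   player  mins
12   Dana    46
10   Sara    35
sort by mins:
   player  mins
10   Sara    35
12   Dana    46
add column mins_x2 = t['mins'] * 2:
   player  mins  mins_x2
10   Sara    35       70
12   Dana    46       92
value at position 1, column 'mins_x2' → 92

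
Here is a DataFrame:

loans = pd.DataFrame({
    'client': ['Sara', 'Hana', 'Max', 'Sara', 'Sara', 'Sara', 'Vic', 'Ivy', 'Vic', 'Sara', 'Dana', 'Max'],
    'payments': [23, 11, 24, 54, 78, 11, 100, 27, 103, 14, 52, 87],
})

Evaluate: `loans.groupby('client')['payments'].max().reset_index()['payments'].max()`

103

group by client, max of payments:
client
Dana     52
Hana     11
Ivy      27
Max      87
Sara     78
Vic     103
Name: payments, dtype: int64
reset_index():
  client  payments
0   Dana        52
1   Hana        11
2    Ivy        27
3    Max        87
4   Sara        78
5    Vic       103
Taking the max of column 'payments' gives 103.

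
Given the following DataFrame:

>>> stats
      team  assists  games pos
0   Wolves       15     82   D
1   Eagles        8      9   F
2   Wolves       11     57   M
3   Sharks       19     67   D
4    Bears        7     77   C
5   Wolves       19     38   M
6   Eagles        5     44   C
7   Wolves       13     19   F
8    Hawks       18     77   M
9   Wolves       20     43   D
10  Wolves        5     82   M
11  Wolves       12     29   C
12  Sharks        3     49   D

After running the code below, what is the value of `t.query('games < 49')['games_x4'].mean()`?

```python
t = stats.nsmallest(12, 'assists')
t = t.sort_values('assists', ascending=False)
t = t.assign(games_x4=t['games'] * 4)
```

take 12 rows with smallest assists:
      team  assists  games pos
12  Sharks        3     49   D
6   Eagles        5     44   C
10  Wolves        5     82   M
4    Bears        7     77   C
1   Eagles        8      9   F
2   Wolves       11     57   M
11  Wolves       12     29   C
7   Wolves       13     19   F
0   Wolves       15     82   D
8    Hawks       18     77   M
3   Sharks       19     67   D
5   Wolves       19     38   M
sort by assists descending:
      team  assists  games pos
3   Sharks       19     67   D
5   Wolves       19     38   M
8    Hawks       18     77   M
0   Wolves       15     82   D
7   Wolves       13     19   F
11  Wolves       12     29   C
2   Wolves       11     57   M
1   Eagles        8      9   F
4    Bears        7     77   C
6   Eagles        5     44   C
10  Wolves        5     82   M
12  Sharks        3     49   D
add column games_x4 = t['games'] * 4:
      team  assists  games pos  games_x4
3   Sharks       19     67   D       268
5   Wolves       19     38   M       152
8    Hawks       18     77   M       308
0   Wolves       15     82   D       328
7   Wolves       13     19   F        76
11  Wolves       12     29   C       116
2   Wolves       11     57   M       228
1   Eagles        8      9   F        36
4    Bears        7     77   C       308
6   Eagles        5     44   C       176
10  Wolves        5     82   M       328
12  Sharks        3     49   D       196
filter rows where games < 49:
      team  assists  games pos  games_x4
5   Wolves       19     38   M       152
7   Wolves       13     19   F        76
11  Wolves       12     29   C       116
1   Eagles        8      9   F        36
6   Eagles        5     44   C       176
mean of column 'games_x4' → 111.2

111.2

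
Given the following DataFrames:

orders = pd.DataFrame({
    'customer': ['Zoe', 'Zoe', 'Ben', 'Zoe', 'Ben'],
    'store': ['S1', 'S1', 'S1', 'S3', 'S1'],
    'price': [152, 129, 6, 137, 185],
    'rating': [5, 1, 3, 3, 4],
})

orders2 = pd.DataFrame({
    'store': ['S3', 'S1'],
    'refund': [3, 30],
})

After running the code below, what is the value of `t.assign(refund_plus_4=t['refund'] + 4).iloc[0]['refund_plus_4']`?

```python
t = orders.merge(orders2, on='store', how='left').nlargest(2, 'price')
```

34

merge on 'store' (how='left') → 5 rows:
  customer store  price  rating  refund
0      Zoe    S1    152       5      30
1      Zoe    S1    129       1      30
2      Ben    S1      6       3      30
3      Zoe    S3    137       3       3
4      Ben    S1    185       4      30
take 2 rows with largest price:
  customer store  price  rating  refund
4      Ben    S1    185       4      30
0      Zoe    S1    152       5      30
add column refund_plus_4 = t['refund'] + 4:
  customer store  price  rating  refund  refund_plus_4
4      Ben    S1    185       4      30             34
0      Zoe    S1    152       5      30             34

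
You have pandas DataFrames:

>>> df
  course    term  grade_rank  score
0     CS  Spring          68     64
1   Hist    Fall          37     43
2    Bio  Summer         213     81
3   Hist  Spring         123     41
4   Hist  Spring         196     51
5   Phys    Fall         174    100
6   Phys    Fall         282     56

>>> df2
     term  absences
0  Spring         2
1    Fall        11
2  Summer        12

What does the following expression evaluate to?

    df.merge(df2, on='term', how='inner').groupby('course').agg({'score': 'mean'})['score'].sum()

268.0

merge on 'term' (how='inner') → 7 rows:
  course    term  grade_rank  score  absences
0     CS  Spring          68     64         2
1   Hist    Fall          37     43        11
2    Bio  Summer         213     81        12
3   Hist  Spring         123     41         2
4   Hist  Spring         196     51         2
5   Phys    Fall         174    100        11
6   Phys    Fall         282     56        11
group by course, mean of score:
        score
course       
Bio      81.0
CS       64.0
Hist     45.0
Phys     78.0
sum of column 'score' → 268.0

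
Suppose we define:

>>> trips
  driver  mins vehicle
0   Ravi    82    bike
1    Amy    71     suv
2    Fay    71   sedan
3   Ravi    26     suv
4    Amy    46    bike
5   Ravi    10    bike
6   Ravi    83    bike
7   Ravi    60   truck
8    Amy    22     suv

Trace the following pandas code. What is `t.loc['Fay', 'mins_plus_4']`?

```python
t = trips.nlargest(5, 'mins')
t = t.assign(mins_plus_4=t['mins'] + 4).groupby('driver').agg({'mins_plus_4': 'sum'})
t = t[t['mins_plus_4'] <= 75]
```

75

take 5 rows with largest mins:
  driver  mins vehicle
6   Ravi    83    bike
0   Ravi    82    bike
1    Amy    71     suv
2    Fay    71   sedan
7   Ravi    60   truck
add column mins_plus_4 = t['mins'] + 4:
  driver  mins vehicle  mins_plus_4
6   Ravi    83    bike           87
0   Ravi    82    bike           86
1    Amy    71     suv           75
2    Fay    71   sedan           75
7   Ravi    60   truck           64
group by driver, sum of mins_plus_4:
        mins_plus_4
driver             
Amy              75
Fay              75
Ravi            237
filter rows where mins_plus_4 <= 75:
        mins_plus_4
driver             
Amy              75
Fay              75
Hence 75.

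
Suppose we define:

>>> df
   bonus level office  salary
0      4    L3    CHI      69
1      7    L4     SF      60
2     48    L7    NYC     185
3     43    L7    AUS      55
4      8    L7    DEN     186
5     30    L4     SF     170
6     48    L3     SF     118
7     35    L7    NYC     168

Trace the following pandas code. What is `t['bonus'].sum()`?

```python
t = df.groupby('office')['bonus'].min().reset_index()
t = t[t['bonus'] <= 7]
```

group by office, min of bonus:
office
AUS    43
CHI     4
DEN     8
NYC    35
SF      7
Name: bonus, dtype: int64
reset_index():
  office  bonus
0    AUS     43
1    CHI      4
2    DEN      8
3    NYC     35
4     SF      7
filter rows where bonus <= 7:
  office  bonus
1    CHI      4
4     SF      7
So sum() = 11.

11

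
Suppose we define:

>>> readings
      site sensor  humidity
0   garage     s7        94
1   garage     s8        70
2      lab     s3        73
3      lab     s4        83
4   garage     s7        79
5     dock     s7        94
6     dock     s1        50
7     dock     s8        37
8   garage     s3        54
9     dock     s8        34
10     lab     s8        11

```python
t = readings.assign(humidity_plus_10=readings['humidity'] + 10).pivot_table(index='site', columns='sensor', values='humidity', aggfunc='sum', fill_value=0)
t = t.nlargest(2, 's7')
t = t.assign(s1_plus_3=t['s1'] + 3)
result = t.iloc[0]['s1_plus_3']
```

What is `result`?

add column humidity_plus_10 = readings['humidity'] + 10:
      site sensor  humidity  humidity_plus_10
0   garage     s7        94               104
1   garage     s8        70                80
2      lab     s3        73                83
3      lab     s4        83                93
4   garage     s7        79                89
5     dock     s7        94               104
6     dock     s1        50                60
7     dock     s8        37                47
8   garage     s3        54                64
9     dock     s8        34                44
10     lab     s8        11                21
pivot: rows=site, cols=sensor, sum(humidity):
sensor  s1  s3  s4   s7  s8
site                       
dock    50   0   0   94  71
garage   0  54   0  173  70
lab      0  73  83    0  11
take 2 rows with largest s7:
sensor  s1  s3  s4   s7  s8
site                       
garage   0  54   0  173  70
dock    50   0   0   94  71
add column s1_plus_3 = t['s1'] + 3:
sensor  s1  s3  s4   s7  s8  s1_plus_3
site                                  
garage   0  54   0  173  70          3
dock    50   0   0   94  71         53

3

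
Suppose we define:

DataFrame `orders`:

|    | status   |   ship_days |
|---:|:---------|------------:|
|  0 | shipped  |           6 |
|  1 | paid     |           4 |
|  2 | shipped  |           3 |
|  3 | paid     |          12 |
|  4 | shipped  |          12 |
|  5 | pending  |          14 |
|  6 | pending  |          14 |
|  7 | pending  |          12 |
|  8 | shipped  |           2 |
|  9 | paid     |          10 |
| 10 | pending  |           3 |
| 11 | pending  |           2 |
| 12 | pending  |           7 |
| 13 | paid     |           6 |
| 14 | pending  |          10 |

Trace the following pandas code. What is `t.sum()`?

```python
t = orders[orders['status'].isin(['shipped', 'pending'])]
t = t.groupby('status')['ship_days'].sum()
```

filter rows where status in ['shipped', 'pending']:
     status  ship_days
0   shipped          6
2   shipped          3
4   shipped         12
5   pending         14
6   pending         14
7   pending         12
8   shipped          2
10  pending          3
11  pending          2
12  pending          7
14  pending         10
group by status, sum of ship_days:
status
pending    62
shipped    23
Name: ship_days, dtype: int64
So sum() = 85.

85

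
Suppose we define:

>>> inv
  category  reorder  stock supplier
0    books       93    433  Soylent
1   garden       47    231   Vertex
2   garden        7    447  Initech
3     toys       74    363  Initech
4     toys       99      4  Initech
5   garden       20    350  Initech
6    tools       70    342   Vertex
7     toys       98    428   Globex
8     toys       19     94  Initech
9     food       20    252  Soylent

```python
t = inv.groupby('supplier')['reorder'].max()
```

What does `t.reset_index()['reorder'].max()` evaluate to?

group by supplier, max of reorder:
supplier
Globex     98
Initech    99
Soylent    93
Vertex     70
Name: reorder, dtype: int64
reset_index():
  supplier  reorder
0   Globex       98
1  Initech       99
2  Soylent       93
3   Vertex       70

99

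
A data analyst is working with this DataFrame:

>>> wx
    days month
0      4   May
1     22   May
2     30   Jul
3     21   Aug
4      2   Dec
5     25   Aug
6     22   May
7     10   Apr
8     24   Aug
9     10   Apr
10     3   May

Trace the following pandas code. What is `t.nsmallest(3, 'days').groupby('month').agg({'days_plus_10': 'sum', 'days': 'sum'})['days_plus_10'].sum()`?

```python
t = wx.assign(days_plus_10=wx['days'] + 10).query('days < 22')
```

39

add column days_plus_10 = wx['days'] + 10:
    days month  days_plus_10
0      4   May            14
1     22   May            32
2     30   Jul            40
3     21   Aug            31
4      2   Dec            12
5     25   Aug            35
6     22   May            32
7     10   Apr            20
8     24   Aug            34
9     10   Apr            20
10     3   May            13
filter rows where days < 22:
    days month  days_plus_10
0      4   May            14
3     21   Aug            31
4      2   Dec            12
7     10   Apr            20
9     10   Apr            20
10     3   May            13
take 3 rows with smallest days:
    days month  days_plus_10
4      2   Dec            12
10     3   May            13
0      4   May            14
group by month: sum(days_plus_10), sum(days):
       days_plus_10  days
month                    
Dec              12     2
May              27     7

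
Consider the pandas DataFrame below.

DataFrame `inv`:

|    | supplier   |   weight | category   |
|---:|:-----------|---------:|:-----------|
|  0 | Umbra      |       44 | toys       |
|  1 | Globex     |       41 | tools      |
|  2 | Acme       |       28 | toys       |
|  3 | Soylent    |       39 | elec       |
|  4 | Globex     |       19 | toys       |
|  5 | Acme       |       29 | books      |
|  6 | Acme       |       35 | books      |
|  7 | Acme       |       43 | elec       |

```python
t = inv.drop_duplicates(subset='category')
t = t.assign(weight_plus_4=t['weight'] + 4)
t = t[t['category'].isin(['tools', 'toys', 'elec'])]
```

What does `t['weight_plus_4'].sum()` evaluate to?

drop duplicate category (keep=first):
  supplier  weight category
0    Umbra      44     toys
1   Globex      41    tools
3  Soylent      39     elec
5     Acme      29    books
add column weight_plus_4 = t['weight'] + 4:
  supplier  weight category  weight_plus_4
0    Umbra      44     toys             48
1   Globex      41    tools             45
3  Soylent      39     elec             43
5     Acme      29    books             33
filter rows where category in ['tools', 'toys', 'elec']:
  supplier  weight category  weight_plus_4
0    Umbra      44     toys             48
1   Globex      41    tools             45
3  Soylent      39     elec             43

136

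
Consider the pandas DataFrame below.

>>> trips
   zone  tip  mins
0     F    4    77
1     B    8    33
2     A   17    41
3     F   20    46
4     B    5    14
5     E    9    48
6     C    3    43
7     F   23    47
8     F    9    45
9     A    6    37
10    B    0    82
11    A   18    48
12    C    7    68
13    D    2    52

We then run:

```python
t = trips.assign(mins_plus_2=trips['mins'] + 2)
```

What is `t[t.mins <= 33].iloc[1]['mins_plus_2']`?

16

add column mins_plus_2 = trips['mins'] + 2:
   zone  tip  mins  mins_plus_2
0     F    4    77           79
1     B    8    33           35
2     A   17    41           43
3     F   20    46           48
4     B    5    14           16
5     E    9    48           50
6     C    3    43           45
7     F   23    47           49
8     F    9    45           47
9     A    6    37           39
10    B    0    82           84
11    A   18    48           50
12    C    7    68           70
13    D    2    52           54
filter rows where mins <= 33:
  zone  tip  mins  mins_plus_2
1    B    8    33           35
4    B    5    14           16
So iloc[1]['mins_plus_2'] = 16.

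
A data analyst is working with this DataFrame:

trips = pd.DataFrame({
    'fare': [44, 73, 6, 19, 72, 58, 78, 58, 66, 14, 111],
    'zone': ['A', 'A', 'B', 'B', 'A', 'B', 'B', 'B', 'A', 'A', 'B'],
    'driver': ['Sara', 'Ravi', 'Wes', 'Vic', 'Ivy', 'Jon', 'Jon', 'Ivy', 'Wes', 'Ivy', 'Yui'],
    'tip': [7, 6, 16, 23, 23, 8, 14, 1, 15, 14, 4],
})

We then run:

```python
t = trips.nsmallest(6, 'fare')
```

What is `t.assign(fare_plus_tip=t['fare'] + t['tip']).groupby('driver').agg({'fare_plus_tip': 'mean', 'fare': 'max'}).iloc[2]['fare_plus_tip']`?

51.0

take 6 rows with smallest fare:
   fare zone driver  tip
2     6    B    Wes   16
9    14    A    Ivy   14
3    19    B    Vic   23
0    44    A   Sara    7
5    58    B    Jon    8
7    58    B    Ivy    1
add column fare_plus_tip = t['fare'] + t['tip']:
   fare zone driver  tip  fare_plus_tip
2     6    B    Wes   16             22
9    14    A    Ivy   14             28
3    19    B    Vic   23             42
0    44    A   Sara    7             51
5    58    B    Jon    8             66
7    58    B    Ivy    1             59
group by driver: mean(fare_plus_tip), max(fare):
        fare_plus_tip  fare
driver                     
Ivy              43.5    58
Jon              66.0    58
Sara             51.0    44
Vic              42.0    19
Wes              22.0     6
Taking the value at position 2, column 'fare_plus_tip' gives 51.0.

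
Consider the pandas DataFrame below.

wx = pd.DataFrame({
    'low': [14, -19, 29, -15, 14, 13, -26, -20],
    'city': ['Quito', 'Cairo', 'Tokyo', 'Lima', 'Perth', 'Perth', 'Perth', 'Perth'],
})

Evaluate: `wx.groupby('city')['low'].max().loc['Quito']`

14

group by city, max of low:
city
Cairo   -19
Lima    -15
Perth    14
Quito    14
Tokyo    29
Name: low, dtype: int64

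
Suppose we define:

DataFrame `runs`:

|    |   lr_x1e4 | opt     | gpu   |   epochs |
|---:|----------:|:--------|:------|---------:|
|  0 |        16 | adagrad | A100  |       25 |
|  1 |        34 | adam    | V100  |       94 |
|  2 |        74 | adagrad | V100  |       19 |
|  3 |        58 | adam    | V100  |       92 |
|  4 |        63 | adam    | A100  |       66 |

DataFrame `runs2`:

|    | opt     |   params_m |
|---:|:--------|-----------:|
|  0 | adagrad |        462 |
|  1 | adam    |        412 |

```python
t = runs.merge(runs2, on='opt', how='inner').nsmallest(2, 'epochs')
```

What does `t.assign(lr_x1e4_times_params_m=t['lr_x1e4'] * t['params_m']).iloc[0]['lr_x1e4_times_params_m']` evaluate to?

34188

merge on 'opt' (how='inner') → 5 rows:
   lr_x1e4      opt   gpu  epochs  params_m
0       16  adagrad  A100      25       462
1       34     adam  V100      94       412
2       74  adagrad  V100      19       462
3       58     adam  V100      92       412
4       63     adam  A100      66       412
take 2 rows with smallest epochs:
   lr_x1e4      opt   gpu  epochs  params_m
2       74  adagrad  V100      19       462
0       16  adagrad  A100      25       462
add column lr_x1e4_times_params_m = t['lr_x1e4'] * t['params_m']:
   lr_x1e4      opt   gpu  epochs  params_m  lr_x1e4_times_params_m
2       74  adagrad  V100      19       462                   34188
0       16  adagrad  A100      25       462                    7392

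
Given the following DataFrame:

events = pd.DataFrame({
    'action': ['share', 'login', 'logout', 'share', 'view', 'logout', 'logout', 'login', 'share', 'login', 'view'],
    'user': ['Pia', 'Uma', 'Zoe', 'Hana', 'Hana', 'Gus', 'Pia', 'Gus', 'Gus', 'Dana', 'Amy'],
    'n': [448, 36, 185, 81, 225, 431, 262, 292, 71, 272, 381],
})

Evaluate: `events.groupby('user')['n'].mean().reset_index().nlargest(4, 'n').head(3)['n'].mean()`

group by user, mean of n:
user
Amy     381.000000
Dana    272.000000
Gus     264.666667
Hana    153.000000
Pia     355.000000
Uma      36.000000
Zoe     185.000000
Name: n, dtype: float64
reset_index():
   user           n
0   Amy  381.000000
1  Dana  272.000000
2   Gus  264.666667
3  Hana  153.000000
4   Pia  355.000000
5   Uma   36.000000
6   Zoe  185.000000
take 4 rows with largest n:
   user           n
0   Amy  381.000000
4   Pia  355.000000
1  Dana  272.000000
2   Gus  264.666667
take first 3 rows:
   user      n
0   Amy  381.0
4   Pia  355.0
1  Dana  272.0

336.0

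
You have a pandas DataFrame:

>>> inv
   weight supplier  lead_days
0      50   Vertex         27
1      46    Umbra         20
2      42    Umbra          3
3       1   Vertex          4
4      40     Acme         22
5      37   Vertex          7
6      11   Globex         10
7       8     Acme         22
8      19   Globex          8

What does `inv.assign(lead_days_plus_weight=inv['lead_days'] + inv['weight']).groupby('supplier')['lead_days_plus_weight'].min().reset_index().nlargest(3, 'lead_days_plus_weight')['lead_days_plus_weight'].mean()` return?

32.0

add column lead_days_plus_weight = inv['lead_days'] + inv['weight']:
   weight supplier  lead_days  lead_days_plus_weight
0      50   Vertex         27                     77
1      46    Umbra         20                     66
2      42    Umbra          3                     45
3       1   Vertex          4                      5
4      40     Acme         22                     62
5      37   Vertex          7                     44
6      11   Globex         10                     21
7       8     Acme         22                     30
8      19   Globex          8                     27
group by supplier, min of lead_days_plus_weight:
supplier
Acme      30
Globex    21
Umbra     45
Vertex     5
Name: lead_days_plus_weight, dtype: int64
reset_index():
  supplier  lead_days_plus_weight
0     Acme                     30
1   Globex                     21
2    Umbra                     45
3   Vertex                      5
take 3 rows with largest lead_days_plus_weight:
  supplier  lead_days_plus_weight
2    Umbra                     45
0     Acme                     30
1   Globex                     21
So mean() = 32.0.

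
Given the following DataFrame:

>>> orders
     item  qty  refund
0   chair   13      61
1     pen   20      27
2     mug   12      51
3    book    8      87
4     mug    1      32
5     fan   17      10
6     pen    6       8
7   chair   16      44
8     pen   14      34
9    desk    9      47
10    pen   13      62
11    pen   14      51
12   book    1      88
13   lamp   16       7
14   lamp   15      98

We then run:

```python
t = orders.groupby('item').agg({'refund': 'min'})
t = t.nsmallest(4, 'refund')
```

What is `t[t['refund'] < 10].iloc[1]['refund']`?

8

group by item, min of refund:
       refund
item         
book       87
chair      44
desk       47
fan        10
lamp        7
mug        32
pen         8
take 4 rows with smallest refund:
      refund
item        
lamp       7
pen        8
fan       10
mug       32
filter rows where refund < 10:
      refund
item        
lamp       7
pen        8
The value at position 1, column 'refund' is 8.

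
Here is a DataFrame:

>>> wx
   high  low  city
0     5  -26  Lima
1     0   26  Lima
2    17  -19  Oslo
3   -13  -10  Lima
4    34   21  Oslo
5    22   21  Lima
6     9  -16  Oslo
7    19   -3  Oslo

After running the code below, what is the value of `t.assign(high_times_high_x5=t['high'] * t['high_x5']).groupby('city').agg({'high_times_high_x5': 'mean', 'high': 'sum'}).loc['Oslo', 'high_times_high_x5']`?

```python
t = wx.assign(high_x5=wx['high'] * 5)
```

2358.75

add column high_x5 = wx['high'] * 5:
   high  low  city  high_x5
0     5  -26  Lima       25
1     0   26  Lima        0
2    17  -19  Oslo       85
3   -13  -10  Lima      -65
4    34   21  Oslo      170
5    22   21  Lima      110
6     9  -16  Oslo       45
7    19   -3  Oslo       95
add column high_times_high_x5 = t['high'] * t['high_x5']:
   high  low  city  high_x5  high_times_high_x5
0     5  -26  Lima       25                 125
1     0   26  Lima        0                   0
2    17  -19  Oslo       85                1445
3   -13  -10  Lima      -65                 845
4    34   21  Oslo      170                5780
5    22   21  Lima      110                2420
6     9  -16  Oslo       45                 405
7    19   -3  Oslo       95                1805
group by city: mean(high_times_high_x5), sum(high):
      high_times_high_x5  high
city                          
Lima              847.50    14
Oslo             2358.75    79
Finally, value at row 'Oslo', column 'high_times_high_x5' = 2358.75.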